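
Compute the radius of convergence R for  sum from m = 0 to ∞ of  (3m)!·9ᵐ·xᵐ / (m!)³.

R = 1/243

Ratio test: |a_{m+1}/a_m| = (3m+1)·(3m+2)·(3m+3)/(m+1)³ · 9 → 243 as m → ∞.
Convergence for |x| · 243 < 1, i.e. |x| < 1/243. So R = 1/243.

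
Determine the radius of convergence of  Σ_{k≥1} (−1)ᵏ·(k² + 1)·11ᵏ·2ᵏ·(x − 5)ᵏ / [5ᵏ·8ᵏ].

The ratio of consecutive coefficients is [((k+1)² + 1)/(k² + 1)] · 11·2/(5·8) → 11/20.
The series converges when 11/20 · |x − 5| < 1, giving R = 20/11.

R = 20/11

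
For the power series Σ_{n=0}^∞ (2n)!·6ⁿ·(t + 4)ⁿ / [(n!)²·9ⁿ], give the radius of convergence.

Ratio test: |a_{n+1}/a_n| = (2n+1)·(2n+2)/(n+1)² · 6/9 → 8/3 as n → ∞.
The series converges when 8/3 · |t + 4| < 1, giving R = 3/8.

R = 3/8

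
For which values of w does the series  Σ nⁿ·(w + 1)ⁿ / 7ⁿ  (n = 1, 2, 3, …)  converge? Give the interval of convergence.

By the Cauchy root test, |a_n|^(1/n) = n/7 → ∞.
Since the n-th root of |a_n| is unbounded, the series converges only at w = -1; R = 0.

{-1}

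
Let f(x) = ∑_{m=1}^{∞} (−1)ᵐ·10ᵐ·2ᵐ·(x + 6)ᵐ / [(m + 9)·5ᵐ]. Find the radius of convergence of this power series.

By the ratio test, |a_{m+1}/a_m| = [(m + 9)/((m+1) + 9)] · 10·2/5 → 4.
The series converges when 4 · |x + 6| < 1, giving R = 1/4.

R = 1/4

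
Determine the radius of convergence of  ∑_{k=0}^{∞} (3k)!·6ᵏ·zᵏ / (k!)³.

Apply the ratio test: |a_{k+1}| / |a_k| = (3k+1)·(3k+2)·(3k+3)/(k+1)³ · 6, which tends to 162 as k → ∞.
Thus R = 1/(162) = 1/162.

R = 1/162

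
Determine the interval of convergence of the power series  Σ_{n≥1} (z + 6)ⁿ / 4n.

Apply the ratio test: |a_{n+1}| / |a_n| = 4n/4(n+1), which tends to 1 as n → ∞.
Hence R = 1.
Endpoint z = -5: the terms are asymptotic to a nonzero constant times 1/n, so the series diverges by limit comparison with Σ 1/n.
Check z = -7: an alternating series whose terms decrease to 0 in absolute value, so it converges by the Leibniz criterion.

[-7, -5)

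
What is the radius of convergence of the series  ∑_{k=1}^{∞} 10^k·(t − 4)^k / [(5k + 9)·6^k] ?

Ratio test: |a_{k+1}/a_k| = [(5k + 9)/(5(k+1) + 9)] · 10/6 → 5/3 as k → ∞.
Thus R = 1/(5/3) = 3/5.

R = 3/5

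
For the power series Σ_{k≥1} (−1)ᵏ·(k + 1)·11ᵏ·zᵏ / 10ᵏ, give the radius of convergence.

Ratio test: |a_{k+1}/a_k| = [((k+1) + 1)/(k + 1)] · 11/10 → 11/10 as k → ∞.
Hence the series converges for |z| < 1/(11/10) = 10/11, so the radius of convergence is 10/11.

R = 10/11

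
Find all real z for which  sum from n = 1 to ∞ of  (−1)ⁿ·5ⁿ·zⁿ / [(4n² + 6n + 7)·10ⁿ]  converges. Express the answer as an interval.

[-2, 2]

Ratio test: |a_{n+1}/a_n| = [(4n² + 6n + 7)/(4(n+1)² + 6(n+1) + 7)] · 5/10 → 1/2 as n → ∞.
Thus R = 1/(1/2) = 2.
Check z = 2: the terms are on the order of 1/n², so the series converges absolutely by comparison with the p-series (p = 2 > 1).
When z = -2, the series is dominated by a constant times Σ 1/n², which converges (p = 2 > 1).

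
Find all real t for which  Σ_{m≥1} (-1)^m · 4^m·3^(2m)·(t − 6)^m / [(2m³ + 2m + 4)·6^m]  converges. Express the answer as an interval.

Ratio test: |a_{m+1}/a_m| = [(2m³ + 2m + 4)/(2(m+1)³ + 2(m+1) + 4)] · 4·9/6 → 6 as m → ∞.
Convergence for |t − 6| · 6 < 1, i.e. |t − 6| < 1/6. So R = 1/6.
Check t = 37/6: absolute convergence follows by limit comparison with Σ 1/m³.
Check t = 35/6: the terms are on the order of 1/m³, so the series converges absolutely by comparison with the p-series (p = 3 > 1).

[35/6, 37/6]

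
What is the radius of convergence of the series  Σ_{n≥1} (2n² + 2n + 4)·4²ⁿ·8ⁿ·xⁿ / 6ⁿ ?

The ratio of consecutive coefficients is [(2(n+1)² + 2(n+1) + 4)/(2n² + 2n + 4)] · 16·8/6 → 64/3.
The series converges when 64/3 · |x| < 1, giving R = 3/64.

R = 3/64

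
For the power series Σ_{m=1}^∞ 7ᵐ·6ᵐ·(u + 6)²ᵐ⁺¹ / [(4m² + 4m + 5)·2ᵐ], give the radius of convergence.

The ratio of consecutive coefficients is [(4m² + 4m + 5)/(4(m+1)² + 4(m+1) + 5)] · 7·6/2 → 21.
Successive powers of (u + 6) differ by 2, so the series converges when |u + 6|² · 21 < 1, i.e. |u + 6| < √(1/21). So R = √21/21.

R = √21/21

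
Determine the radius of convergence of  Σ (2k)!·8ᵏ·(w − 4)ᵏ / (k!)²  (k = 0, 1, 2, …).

The ratio of consecutive coefficients is (2k+1)·(2k+2)/(k+1)² · 8 → 32.
Hence the series converges for |w − 4| < 1/(32) = 1/32, so the radius of convergence is 1/32.

R = 1/32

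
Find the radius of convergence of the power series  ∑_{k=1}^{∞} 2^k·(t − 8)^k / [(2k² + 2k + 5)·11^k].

R = 11/2

Apply the ratio test: |a_{k+1}| / |a_k| = [(2k² + 2k + 5)/(2(k+1)² + 2(k+1) + 5)] · 2/11, which tends to 2/11 as k → ∞.
Hence the series converges for |t − 8| < 1/(2/11) = 11/2, so the radius of convergence is 11/2.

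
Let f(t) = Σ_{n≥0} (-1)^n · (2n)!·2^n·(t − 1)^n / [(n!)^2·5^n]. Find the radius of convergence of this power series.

R = 5/8

Ratio test: |a_{n+1}/a_n| = (2n+1)·(2n+2)/(n+1)² · 2/5 → 8/5 as n → ∞.
The series converges when 8/5 · |t − 1| < 1, giving R = 5/8.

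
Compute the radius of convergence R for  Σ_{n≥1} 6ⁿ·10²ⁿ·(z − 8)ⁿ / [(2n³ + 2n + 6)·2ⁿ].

The ratio of consecutive coefficients is [(2n³ + 2n + 6)/(2(n+1)³ + 2(n+1) + 6)] · 6·100/2 → 300.
The series converges when 300 · |z − 8| < 1, giving R = 1/300.

R = 1/300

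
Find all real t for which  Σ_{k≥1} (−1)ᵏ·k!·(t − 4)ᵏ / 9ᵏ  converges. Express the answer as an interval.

Apply the ratio test: |a_{k+1}| / |a_k| = (k+1) · 1/9, which tends to ∞ as k → ∞.
Since the ratio → ∞, the series diverges for every t ≠ 4, and R = 0.

{4}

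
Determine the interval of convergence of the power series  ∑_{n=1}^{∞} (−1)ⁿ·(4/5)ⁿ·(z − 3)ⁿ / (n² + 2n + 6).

[7/4, 17/4]

Ratio test: |a_{n+1}/a_n| = [(n² + 2n + 6)/((n+1)² + 2(n+1) + 6)] · 4/5 → 4/5 as n → ∞.
Thus R = 1/(4/5) = 5/4.
At z = 17/4: absolute convergence follows by limit comparison with Σ 1/n².
At z = 7/4: absolute convergence follows by limit comparison with Σ 1/n².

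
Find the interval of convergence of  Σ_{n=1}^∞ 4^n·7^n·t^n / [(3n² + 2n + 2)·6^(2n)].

The ratio of consecutive coefficients is [(3n² + 2n + 2)/(3(n+1)² + 2(n+1) + 2)] · 4·7/36 → 7/9.
Hence the series converges for |t| < 1/(7/9) = 9/7, so the radius of convergence is 9/7.
Endpoint t = 9/7: absolute convergence follows by limit comparison with Σ 1/n².
Check t = -9/7: the series is dominated by a constant times Σ 1/n², which converges (p = 2 > 1).

[-9/7, 9/7]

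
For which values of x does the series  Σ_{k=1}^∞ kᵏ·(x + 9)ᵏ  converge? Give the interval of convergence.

{-9}

Applying the root test, |a_k|^(1/k) = k → ∞.
The root grows without bound, so R = 0 (convergence only at x = -9).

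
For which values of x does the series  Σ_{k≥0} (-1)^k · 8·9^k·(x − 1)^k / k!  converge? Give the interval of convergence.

(−∞, ∞)

Ratio test: |a_{k+1}/a_k| = 8/8 · 9 · 1/(k+1) → 0 as k → ∞.
The limit is 0, so the series converges for all x; R = ∞.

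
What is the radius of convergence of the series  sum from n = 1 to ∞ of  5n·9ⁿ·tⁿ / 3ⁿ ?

R = 1/3

Ratio test: |a_{n+1}/a_n| = [5(n+1)/5n] · 9/3 → 3 as n → ∞.
Convergence for |t| · 3 < 1, i.e. |t| < 1/3. So R = 1/3.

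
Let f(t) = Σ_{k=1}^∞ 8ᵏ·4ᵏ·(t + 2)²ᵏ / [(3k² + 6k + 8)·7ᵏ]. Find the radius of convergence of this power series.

R = √14/8

By the ratio test, |a_{k+1}/a_k| = [(3k² + 6k + 8)/(3(k+1)² + 6(k+1) + 8)] · 8·4/7 → 32/7.
Since the exponent of (t + 2) increases by 2 each term, convergence requires |t + 2|² < 7/32, hence R = √14/8.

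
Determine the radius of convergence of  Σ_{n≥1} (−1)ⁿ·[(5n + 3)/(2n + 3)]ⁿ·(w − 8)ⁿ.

R = 2/5

Applying the root test, |a_n|^(1/n) = (5n + 3)/(2n + 3) → 5/2.
The series converges when 5/2 · |w − 8| < 1, giving R = 2/5.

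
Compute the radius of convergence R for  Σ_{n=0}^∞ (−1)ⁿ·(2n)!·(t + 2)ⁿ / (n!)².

The ratio of consecutive coefficients is (2n+1)·(2n+2)/(n+1)² → 4.
The series converges when 4 · |t + 2| < 1, giving R = 1/4.

R = 1/4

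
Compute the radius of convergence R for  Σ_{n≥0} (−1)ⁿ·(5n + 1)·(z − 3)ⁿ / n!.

R = ∞

Ratio test: |a_{n+1}/a_n| = (5(n+1) + 1)/(5n + 1) · 1/(n+1) → 0 as n → ∞.
Since the limit is 0 < 1 for every z, the series converges on all of ℝ and R = ∞.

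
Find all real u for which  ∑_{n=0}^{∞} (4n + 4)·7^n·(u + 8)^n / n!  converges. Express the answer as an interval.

The ratio of consecutive coefficients is (4(n+1) + 4)/(4n + 4) · 7 · 1/(n+1) → 0.
The ratio tends to 0 regardless of u, hence R = ∞.

(−∞, ∞)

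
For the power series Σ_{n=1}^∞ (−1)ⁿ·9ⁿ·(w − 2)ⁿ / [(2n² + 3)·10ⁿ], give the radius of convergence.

Ratio test: |a_{n+1}/a_n| = [(2n² + 3)/(2(n+1)² + 3)] · 9/10 → 9/10 as n → ∞.
Hence the series converges for |w − 2| < 1/(9/10) = 10/9, so the radius of convergence is 10/9.

R = 10/9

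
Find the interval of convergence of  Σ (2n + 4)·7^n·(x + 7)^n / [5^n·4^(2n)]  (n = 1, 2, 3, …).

(-129/7, 31/7)

Apply the ratio test: |a_{n+1}| / |a_n| = [(2(n+1) + 4)/(2n + 4)] · 7/(5·16), which tends to 7/80 as n → ∞.
Thus R = 1/(7/80) = 80/7.
Endpoint x = 31/7: the terms have absolute value of order n, which does not tend to 0, so the series diverges by the divergence test.
When x = -129/7, the n-th term does not approach 0; divergence by the term test.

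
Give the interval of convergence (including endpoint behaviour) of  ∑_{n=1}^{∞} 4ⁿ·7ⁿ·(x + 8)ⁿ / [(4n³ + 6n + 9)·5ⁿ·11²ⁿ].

[-829/28, 381/28]

The ratio of consecutive coefficients is [(4n³ + 6n + 9)/(4(n+1)³ + 6(n+1) + 9)] · 4·7/(5·121) → 28/605.
The series converges when 28/605 · |x + 8| < 1, giving R = 605/28.
At x = 381/28: the terms are on the order of 1/n³, so the series converges absolutely by comparison with the p-series (p = 3 > 1).
Check x = -829/28: the series is dominated by a constant times Σ 1/n³, which converges (p = 3 > 1).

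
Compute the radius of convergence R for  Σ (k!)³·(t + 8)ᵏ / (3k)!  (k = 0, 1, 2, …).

R = 27

The ratio of consecutive coefficients is (k+1)³/[(3k+1)·(3k+2)·(3k+3)] → 1/27.
Hence the series converges for |t + 8| < 1/(1/27) = 27, so the radius of convergence is 27.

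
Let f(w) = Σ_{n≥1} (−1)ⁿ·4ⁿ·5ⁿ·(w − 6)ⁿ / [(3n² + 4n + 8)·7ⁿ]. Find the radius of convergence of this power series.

R = 7/20

Apply the ratio test: |a_{n+1}| / |a_n| = [(3n² + 4n + 8)/(3(n+1)² + 4(n+1) + 8)] · 4·5/7, which tends to 20/7 as n → ∞.
Thus R = 1/(20/7) = 7/20.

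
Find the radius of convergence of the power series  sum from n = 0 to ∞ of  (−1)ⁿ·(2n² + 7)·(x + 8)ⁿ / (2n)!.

Apply the ratio test: |a_{n+1}| / |a_n| = (2(n+1)² + 7)/(2n² + 7) · 1/[(2n+1)·(2n+2)], which tends to 0 as n → ∞.
The limit is 0, so the series converges for all x; R = ∞.

R = ∞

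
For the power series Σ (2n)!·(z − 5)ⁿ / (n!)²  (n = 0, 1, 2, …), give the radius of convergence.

R = 1/4

Ratio test: |a_{n+1}/a_n| = (2n+1)·(2n+2)/(n+1)² → 4 as n → ∞.
The series converges when 4 · |z − 5| < 1, giving R = 1/4.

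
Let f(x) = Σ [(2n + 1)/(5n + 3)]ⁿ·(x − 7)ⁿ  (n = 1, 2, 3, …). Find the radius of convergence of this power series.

Root test: |a_n|^(1/n) = (2n + 1)/(5n + 3) → 2/5.
The series converges when 2/5 · |x − 7| < 1, giving R = 5/2.

R = 5/2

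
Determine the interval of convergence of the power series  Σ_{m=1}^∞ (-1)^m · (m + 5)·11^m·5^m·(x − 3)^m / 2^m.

Apply the ratio test: |a_{m+1}| / |a_m| = [((m+1) + 5)/(m + 5)] · 11·5/2, which tends to 55/2 as m → ∞.
The series converges when 55/2 · |x − 3| < 1, giving R = 2/55.
When x = 167/55, the terms do not tend to 0, so the series diverges.
Check x = 163/55: the terms have absolute value of order m, which does not tend to 0, so the series diverges by the divergence test.

(163/55, 167/55)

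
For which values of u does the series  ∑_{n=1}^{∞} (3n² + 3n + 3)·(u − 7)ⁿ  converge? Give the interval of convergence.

By the ratio test, |a_{n+1}/a_n| = (3(n+1)² + 3(n+1) + 3)/(3n² + 3n + 3) → 1.
So the series converges when |u − 7| < 1 and diverges when |u − 7| > 1; R = 1.
When u = 8, the terms have absolute value of order n², which does not tend to 0, so the series diverges by the divergence test.
When u = 6, the n-th term does not approach 0; divergence by the term test.

(6, 8)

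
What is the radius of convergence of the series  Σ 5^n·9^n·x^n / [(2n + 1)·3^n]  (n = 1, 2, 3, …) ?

By the ratio test, |a_{n+1}/a_n| = [(2n + 1)/(2(n+1) + 1)] · 5·9/3 → 15.
Hence the series converges for |x| < 1/(15) = 1/15, so the radius of convergence is 1/15.

R = 1/15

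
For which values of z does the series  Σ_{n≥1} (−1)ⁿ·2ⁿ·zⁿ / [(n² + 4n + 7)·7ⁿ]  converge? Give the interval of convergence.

[-7/2, 7/2]

Ratio test: |a_{n+1}/a_n| = [(n² + 4n + 7)/((n+1)² + 4(n+1) + 7)] · 2/7 → 2/7 as n → ∞.
Hence the series converges for |z| < 1/(2/7) = 7/2, so the radius of convergence is 7/2.
When z = 7/2, absolute convergence follows by limit comparison with Σ 1/n².
At z = -7/2: absolute convergence follows by limit comparison with Σ 1/n².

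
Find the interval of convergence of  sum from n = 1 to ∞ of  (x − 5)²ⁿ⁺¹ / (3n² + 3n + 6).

[4, 6]

Apply the ratio test: |a_{n+1}| / |a_n| = (3n² + 3n + 6)/(3(n+1)² + 3(n+1) + 6), which tends to 1 as n → ∞.
Writing y = (x − 5)², the series in y has radius 1, so |x − 5| < √(1) = 1 and R = 1.
Endpoint x = 6: absolute convergence follows by limit comparison with Σ 1/n².
At x = 4: absolute convergence follows by limit comparison with Σ 1/n².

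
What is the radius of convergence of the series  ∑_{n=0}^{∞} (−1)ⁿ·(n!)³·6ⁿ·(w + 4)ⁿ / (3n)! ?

The ratio of consecutive coefficients is (n+1)³/[(3n+1)·(3n+2)·(3n+3)] · 6 → 2/9.
Thus R = 1/(2/9) = 9/2.

R = 9/2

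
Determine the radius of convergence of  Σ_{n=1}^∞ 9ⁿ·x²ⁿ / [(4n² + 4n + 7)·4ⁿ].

R = 2/3

Ratio test: |a_{n+1}/a_n| = [(4n² + 4n + 7)/(4(n+1)² + 4(n+1) + 7)] · 9/4 → 9/4 as n → ∞.
Writing y = x², the series in y has radius 4/9, so |x| < √(4/9) = 2/3 and R = 2/3.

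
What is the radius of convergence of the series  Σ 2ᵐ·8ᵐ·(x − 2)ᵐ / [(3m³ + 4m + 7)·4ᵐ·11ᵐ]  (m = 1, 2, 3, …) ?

By the ratio test, |a_{m+1}/a_m| = [(3m³ + 4m + 7)/(3(m+1)³ + 4(m+1) + 7)] · 2·8/(4·11) → 4/11.
The series converges when 4/11 · |x − 2| < 1, giving R = 11/4.

R = 11/4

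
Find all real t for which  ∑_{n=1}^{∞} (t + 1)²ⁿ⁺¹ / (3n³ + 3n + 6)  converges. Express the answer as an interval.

By the ratio test, |a_{n+1}/a_n| = (3n³ + 3n + 6)/(3(n+1)³ + 3(n+1) + 6) → 1.
Since the exponent of (t + 1) increases by 2 each term, convergence requires |t + 1|² < 1, hence R = 1.
Endpoint t = 0: absolute convergence follows by limit comparison with Σ 1/n³.
Endpoint t = -2: the terms are on the order of 1/n³, so the series converges absolutely by comparison with the p-series (p = 3 > 1).

[-2, 0]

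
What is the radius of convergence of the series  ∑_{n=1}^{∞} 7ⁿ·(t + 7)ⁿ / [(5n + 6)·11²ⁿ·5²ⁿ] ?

R = 3025/7

Apply the ratio test: |a_{n+1}| / |a_n| = [(5n + 6)/(5(n+1) + 6)] · 7/(121·25), which tends to 7/3025 as n → ∞.
The series converges when 7/3025 · |t + 7| < 1, giving R = 3025/7.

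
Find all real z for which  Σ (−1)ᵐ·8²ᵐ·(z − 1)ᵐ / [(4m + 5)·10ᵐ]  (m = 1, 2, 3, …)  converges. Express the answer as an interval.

(27/32, 37/32]

The ratio of consecutive coefficients is [(4m + 5)/(4(m+1) + 5)] · 64/10 → 32/5.
Hence the series converges for |z − 1| < 1/(32/5) = 5/32, so the radius of convergence is 5/32.
When z = 37/32, convergence follows from the alternating series test (terms decrease monotonically to 0).
Endpoint z = 27/32: comparison with the harmonic series Σ 1/m shows the series diverges.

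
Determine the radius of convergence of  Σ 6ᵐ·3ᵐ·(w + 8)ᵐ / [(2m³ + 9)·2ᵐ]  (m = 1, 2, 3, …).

Ratio test: |a_{m+1}/a_m| = [(2m³ + 9)/(2(m+1)³ + 9)] · 6·3/2 → 9 as m → ∞.
Hence the series converges for |w + 8| < 1/(9) = 1/9, so the radius of convergence is 1/9.

R = 1/9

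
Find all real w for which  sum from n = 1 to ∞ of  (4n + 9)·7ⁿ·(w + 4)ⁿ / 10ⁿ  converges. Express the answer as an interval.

(-38/7, -18/7)

By the ratio test, |a_{n+1}/a_n| = [(4(n+1) + 9)/(4n + 9)] · 7/10 → 7/10.
Hence the series converges for |w + 4| < 1/(7/10) = 10/7, so the radius of convergence is 10/7.
Check w = -18/7: the terms have absolute value of order n, which does not tend to 0, so the series diverges by the divergence test.
Check w = -38/7: the terms do not tend to 0, so the series diverges.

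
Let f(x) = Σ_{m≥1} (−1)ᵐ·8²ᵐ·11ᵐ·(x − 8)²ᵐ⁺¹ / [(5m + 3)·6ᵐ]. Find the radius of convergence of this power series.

Apply the ratio test: |a_{m+1}| / |a_m| = [(5m + 3)/(5(m+1) + 3)] · 64·11/6, which tends to 352/3 as m → ∞.
Since the exponent of (x − 8) increases by 2 each term, convergence requires |x − 8|² < 3/352, hence R = √66/88.

R = √66/88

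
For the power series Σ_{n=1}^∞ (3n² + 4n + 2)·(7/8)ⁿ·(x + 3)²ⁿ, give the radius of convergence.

R = 2√14/7

Ratio test: |a_{n+1}/a_n| = [(3(n+1)² + 4(n+1) + 2)/(3n² + 4n + 2)] · 7/8 → 7/8 as n → ∞.
Since the exponent of (x + 3) increases by 2 each term, convergence requires |x + 3|² < 8/7, hence R = 2√14/7.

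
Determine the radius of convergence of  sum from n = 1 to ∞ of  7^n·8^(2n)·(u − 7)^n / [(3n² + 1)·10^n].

R = 5/224

Apply the ratio test: |a_{n+1}| / |a_n| = [(3n² + 1)/(3(n+1)² + 1)] · 7·64/10, which tends to 224/5 as n → ∞.
The series converges when 224/5 · |u − 7| < 1, giving R = 5/224.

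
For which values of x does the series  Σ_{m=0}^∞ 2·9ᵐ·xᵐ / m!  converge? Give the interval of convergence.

The ratio of consecutive coefficients is 2/2 · 9 · 1/(m+1) → 0.
Since the limit is 0 < 1 for every x, the series converges on all of ℝ and R = ∞.

(−∞, ∞)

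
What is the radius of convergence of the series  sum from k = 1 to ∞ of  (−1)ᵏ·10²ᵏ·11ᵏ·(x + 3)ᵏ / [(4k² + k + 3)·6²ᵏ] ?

R = 9/275

Ratio test: |a_{k+1}/a_k| = [(4k² + k + 3)/(4(k+1)² + (k+1) + 3)] · 100·11/36 → 275/9 as k → ∞.
Hence the series converges for |x + 3| < 1/(275/9) = 9/275, so the radius of convergence is 9/275.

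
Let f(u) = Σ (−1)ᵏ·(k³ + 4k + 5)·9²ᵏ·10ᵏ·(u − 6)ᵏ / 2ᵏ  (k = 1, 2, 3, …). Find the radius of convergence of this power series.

R = 1/405

The ratio of consecutive coefficients is [((k+1)³ + 4(k+1) + 5)/(k³ + 4k + 5)] · 81·10/2 → 405.
Convergence for |u − 6| · 405 < 1, i.e. |u − 6| < 1/405. So R = 1/405.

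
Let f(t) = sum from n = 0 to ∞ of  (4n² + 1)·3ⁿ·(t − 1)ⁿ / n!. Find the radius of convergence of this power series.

R = ∞

Ratio test: |a_{n+1}/a_n| = (4(n+1)² + 1)/(4n² + 1) · 3 · 1/(n+1) → 0 as n → ∞.
The limit is 0, so the series converges for all t; R = ∞.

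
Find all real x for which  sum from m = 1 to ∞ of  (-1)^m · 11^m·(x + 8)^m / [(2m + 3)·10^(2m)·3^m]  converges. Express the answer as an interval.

Ratio test: |a_{m+1}/a_m| = [(2m + 3)/(2(m+1) + 3)] · 11/(100·3) → 11/300 as m → ∞.
Hence the series converges for |x + 8| < 1/(11/300) = 300/11, so the radius of convergence is 300/11.
When x = 212/11, an alternating series whose terms decrease to 0 in absolute value, so it converges by the Leibniz criterion.
Check x = -388/11: the terms are asymptotic to a nonzero constant times 1/m, so the series diverges by limit comparison with Σ 1/m.

(-388/11, 212/11]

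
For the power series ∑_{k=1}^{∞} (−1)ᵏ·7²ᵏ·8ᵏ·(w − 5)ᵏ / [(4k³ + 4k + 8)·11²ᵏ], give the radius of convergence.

R = 121/392

Apply the ratio test: |a_{k+1}| / |a_k| = [(4k³ + 4k + 8)/(4(k+1)³ + 4(k+1) + 8)] · 49·8/121, which tends to 392/121 as k → ∞.
Hence the series converges for |w − 5| < 1/(392/121) = 121/392, so the radius of convergence is 121/392.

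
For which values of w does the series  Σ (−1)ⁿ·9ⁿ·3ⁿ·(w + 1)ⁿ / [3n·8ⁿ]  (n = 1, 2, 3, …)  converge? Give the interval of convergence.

(-35/27, -19/27]

Apply the ratio test: |a_{n+1}| / |a_n| = [3n/3(n+1)] · 9·3/8, which tends to 27/8 as n → ∞.
Thus R = 1/(27/8) = 8/27.
Check w = -19/27: the terms alternate in sign and decrease monotonically to 0 in absolute value (size ~ c/n), so the alternating series test gives convergence.
Check w = -35/27: the terms are asymptotic to a nonzero constant times 1/n, so the series diverges by limit comparison with Σ 1/n.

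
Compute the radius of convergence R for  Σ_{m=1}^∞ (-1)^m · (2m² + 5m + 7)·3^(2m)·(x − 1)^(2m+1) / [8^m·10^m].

Apply the ratio test: |a_{m+1}| / |a_m| = [(2(m+1)² + 5(m+1) + 7)/(2m² + 5m + 7)] · 9/(8·10), which tends to 9/80 as m → ∞.
Since the exponent of (x − 1) increases by 2 each term, convergence requires |x − 1|² < 80/9, hence R = 4√5/3.

R = 4√5/3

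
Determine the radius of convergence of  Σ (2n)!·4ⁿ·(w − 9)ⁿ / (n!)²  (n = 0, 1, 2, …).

The ratio of consecutive coefficients is (2n+1)·(2n+2)/(n+1)² · 4 → 16.
Convergence for |w − 9| · 16 < 1, i.e. |w − 9| < 1/16. So R = 1/16.

R = 1/16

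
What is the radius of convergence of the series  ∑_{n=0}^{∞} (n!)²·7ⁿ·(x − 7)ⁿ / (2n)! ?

Apply the ratio test: |a_{n+1}| / |a_n| = (n+1)²/[(2n+1)·(2n+2)] · 7, which tends to 7/4 as n → ∞.
Thus R = 1/(7/4) = 4/7.

R = 4/7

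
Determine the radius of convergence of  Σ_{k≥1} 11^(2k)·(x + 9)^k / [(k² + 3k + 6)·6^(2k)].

R = 36/121

Apply the ratio test: |a_{k+1}| / |a_k| = [(k² + 3k + 6)/((k+1)² + 3(k+1) + 6)] · 121/36, which tends to 121/36 as k → ∞.
Hence the series converges for |x + 9| < 1/(121/36) = 36/121, so the radius of convergence is 36/121.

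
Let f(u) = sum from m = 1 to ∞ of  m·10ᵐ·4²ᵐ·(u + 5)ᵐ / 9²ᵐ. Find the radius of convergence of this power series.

By the ratio test, |a_{m+1}/a_m| = [(m+1)/m] · 10·16/81 → 160/81.
Hence the series converges for |u + 5| < 1/(160/81) = 81/160, so the radius of convergence is 81/160.

R = 81/160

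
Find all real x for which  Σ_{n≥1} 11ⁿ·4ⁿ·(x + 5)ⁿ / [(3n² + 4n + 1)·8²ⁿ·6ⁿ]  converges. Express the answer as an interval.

By the ratio test, |a_{n+1}/a_n| = [(3n² + 4n + 1)/(3(n+1)² + 4(n+1) + 1)] · 11·4/(64·6) → 11/96.
Thus R = 1/(11/96) = 96/11.
When x = 41/11, absolute convergence follows by limit comparison with Σ 1/n².
When x = -151/11, the series is dominated by a constant times Σ 1/n², which converges (p = 2 > 1).

[-151/11, 41/11]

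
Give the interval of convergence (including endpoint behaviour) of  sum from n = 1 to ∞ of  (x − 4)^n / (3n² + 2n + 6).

[3, 5]

The ratio of consecutive coefficients is (3n² + 2n + 6)/(3(n+1)² + 2(n+1) + 6) → 1.
Hence R = 1.
At x = 5: absolute convergence follows by limit comparison with Σ 1/n².
Endpoint x = 3: the terms are on the order of 1/n², so the series converges absolutely by comparison with the p-series (p = 2 > 1).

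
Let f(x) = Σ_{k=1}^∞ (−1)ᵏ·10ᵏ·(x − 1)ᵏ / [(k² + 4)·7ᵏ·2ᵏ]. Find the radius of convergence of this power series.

Ratio test: |a_{k+1}/a_k| = [(k² + 4)/((k+1)² + 4)] · 10/(7·2) → 5/7 as k → ∞.
The series converges when 5/7 · |x − 1| < 1, giving R = 7/5.

R = 7/5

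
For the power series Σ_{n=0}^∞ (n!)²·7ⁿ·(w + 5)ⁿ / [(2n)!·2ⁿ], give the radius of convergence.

R = 8/7

The ratio of consecutive coefficients is (n+1)²/[(2n+1)·(2n+2)] · 7/2 → 7/8.
Hence the series converges for |w + 5| < 1/(7/8) = 8/7, so the radius of convergence is 8/7.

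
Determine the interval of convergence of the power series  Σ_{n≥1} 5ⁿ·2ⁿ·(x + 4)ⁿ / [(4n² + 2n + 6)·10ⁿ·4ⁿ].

The ratio of consecutive coefficients is [(4n² + 2n + 6)/(4(n+1)² + 2(n+1) + 6)] · 5·2/(10·4) → 1/4.
Thus R = 1/(1/4) = 4.
When x = 0, the terms are on the order of 1/n², so the series converges absolutely by comparison with the p-series (p = 2 > 1).
Check x = -8: absolute convergence follows by limit comparison with Σ 1/n².

[-8, 0]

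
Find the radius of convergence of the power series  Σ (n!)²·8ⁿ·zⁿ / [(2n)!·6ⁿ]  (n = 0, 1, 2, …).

R = 3

By the ratio test, |a_{n+1}/a_n| = (n+1)²/[(2n+1)·(2n+2)] · 8/6 → 1/3.
Convergence for |z| · 1/3 < 1, i.e. |z| < 3. So R = 3.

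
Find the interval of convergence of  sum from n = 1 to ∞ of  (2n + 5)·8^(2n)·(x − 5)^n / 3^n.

Apply the ratio test: |a_{n+1}| / |a_n| = [(2(n+1) + 5)/(2n + 5)] · 64/3, which tends to 64/3 as n → ∞.
The series converges when 64/3 · |x − 5| < 1, giving R = 3/64.
Check x = 323/64: the terms do not tend to 0, so the series diverges.
At x = 317/64: the terms do not tend to 0, so the series diverges.

(317/64, 323/64)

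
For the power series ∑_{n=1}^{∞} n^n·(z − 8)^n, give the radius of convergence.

Root test: |a_n|^(1/n) = n → ∞.
The root grows without bound, so R = 0 (convergence only at z = 8).

R = 0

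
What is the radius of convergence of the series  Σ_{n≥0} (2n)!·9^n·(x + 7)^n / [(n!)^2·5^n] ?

R = 5/36

Ratio test: |a_{n+1}/a_n| = (2n+1)·(2n+2)/(n+1)² · 9/5 → 36/5 as n → ∞.
Thus R = 1/(36/5) = 5/36.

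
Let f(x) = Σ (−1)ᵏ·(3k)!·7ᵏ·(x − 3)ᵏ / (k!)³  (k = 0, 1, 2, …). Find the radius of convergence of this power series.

R = 1/189

Apply the ratio test: |a_{k+1}| / |a_k| = (3k+1)·(3k+2)·(3k+3)/(k+1)³ · 7, which tends to 189 as k → ∞.
The series converges when 189 · |x − 3| < 1, giving R = 1/189.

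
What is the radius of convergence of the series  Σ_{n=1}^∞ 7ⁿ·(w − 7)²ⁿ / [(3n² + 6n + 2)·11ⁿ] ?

R = √77/7

The ratio of consecutive coefficients is [(3n² + 6n + 2)/(3(n+1)² + 6(n+1) + 2)] · 7/11 → 7/11.
Successive powers of (w − 7) differ by 2, so the series converges when |w − 7|² · 7/11 < 1, i.e. |w − 7| < √(11/7). So R = √77/7.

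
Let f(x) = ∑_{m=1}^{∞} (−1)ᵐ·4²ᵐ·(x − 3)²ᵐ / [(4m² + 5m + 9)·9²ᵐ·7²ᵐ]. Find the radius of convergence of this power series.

By the ratio test, |a_{m+1}/a_m| = [(4m² + 5m + 9)/(4(m+1)² + 5(m+1) + 9)] · 16/(81·49) → 16/3969.
Since the exponent of (x − 3) increases by 2 each term, convergence requires |x − 3|² < 3969/16, hence R = 63/4.

R = 63/4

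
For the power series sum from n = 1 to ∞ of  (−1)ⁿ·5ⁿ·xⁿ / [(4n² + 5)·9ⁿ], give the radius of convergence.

The ratio of consecutive coefficients is [(4n² + 5)/(4(n+1)² + 5)] · 5/9 → 5/9.
Hence the series converges for |x| < 1/(5/9) = 9/5, so the radius of convergence is 9/5.

R = 9/5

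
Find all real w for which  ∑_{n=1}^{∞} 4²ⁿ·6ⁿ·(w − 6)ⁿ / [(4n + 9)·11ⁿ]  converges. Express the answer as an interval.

The ratio of consecutive coefficients is [(4n + 9)/(4(n+1) + 9)] · 16·6/11 → 96/11.
Hence the series converges for |w − 6| < 1/(96/11) = 11/96, so the radius of convergence is 11/96.
When w = 587/96, the terms are asymptotic to a nonzero constant times 1/n, so the series diverges by limit comparison with Σ 1/n.
When w = 565/96, an alternating series whose terms decrease to 0 in absolute value, so it converges by the Leibniz criterion.

[565/96, 587/96)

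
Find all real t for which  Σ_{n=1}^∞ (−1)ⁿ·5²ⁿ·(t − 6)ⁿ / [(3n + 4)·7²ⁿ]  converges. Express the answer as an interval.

(101/25, 199/25]

Ratio test: |a_{n+1}/a_n| = [(3n + 4)/(3(n+1) + 4)] · 25/49 → 25/49 as n → ∞.
Convergence for |t − 6| · 25/49 < 1, i.e. |t − 6| < 49/25. So R = 49/25.
At t = 199/25: an alternating series whose terms decrease to 0 in absolute value, so it converges by the Leibniz criterion.
Endpoint t = 101/25: the terms are asymptotic to a nonzero constant times 1/n, so the series diverges by limit comparison with Σ 1/n.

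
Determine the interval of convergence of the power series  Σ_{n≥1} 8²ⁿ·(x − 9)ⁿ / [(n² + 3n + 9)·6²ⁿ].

[135/16, 153/16]

Ratio test: |a_{n+1}/a_n| = [(n² + 3n + 9)/((n+1)² + 3(n+1) + 9)] · 64/36 → 16/9 as n → ∞.
Thus R = 1/(16/9) = 9/16.
When x = 153/16, the series is dominated by a constant times Σ 1/n², which converges (p = 2 > 1).
When x = 135/16, the terms are on the order of 1/n², so the series converges absolutely by comparison with the p-series (p = 2 > 1).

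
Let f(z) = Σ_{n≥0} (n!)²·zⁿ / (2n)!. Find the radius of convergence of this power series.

R = 4

The ratio of consecutive coefficients is (n+1)²/[(2n+1)·(2n+2)] → 1/4.
The series converges when 1/4 · |z| < 1, giving R = 4.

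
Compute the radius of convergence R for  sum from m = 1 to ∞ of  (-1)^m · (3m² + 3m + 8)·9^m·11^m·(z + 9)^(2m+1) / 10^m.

R = √110/33

By the ratio test, |a_{m+1}/a_m| = [(3(m+1)² + 3(m+1) + 8)/(3m² + 3m + 8)] · 9·11/10 → 99/10.
Since the exponent of (z + 9) increases by 2 each term, convergence requires |z + 9|² < 10/99, hence R = √110/33.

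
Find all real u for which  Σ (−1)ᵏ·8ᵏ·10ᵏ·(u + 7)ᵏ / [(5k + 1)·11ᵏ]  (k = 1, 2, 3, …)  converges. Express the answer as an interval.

(-571/80, -549/80]

The ratio of consecutive coefficients is [(5k + 1)/(5(k+1) + 1)] · 8·10/11 → 80/11.
Hence the series converges for |u + 7| < 1/(80/11) = 11/80, so the radius of convergence is 11/80.
When u = -549/80, convergence follows from the alternating series test (terms decrease monotonically to 0).
At u = -571/80: the terms behave like c/k; limit comparison with the harmonic series gives divergence.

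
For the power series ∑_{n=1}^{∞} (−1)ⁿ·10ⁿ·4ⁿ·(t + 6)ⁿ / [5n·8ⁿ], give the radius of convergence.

Ratio test: |a_{n+1}/a_n| = [5n/5(n+1)] · 10·4/8 → 5 as n → ∞.
The series converges when 5 · |t + 6| < 1, giving R = 1/5.

R = 1/5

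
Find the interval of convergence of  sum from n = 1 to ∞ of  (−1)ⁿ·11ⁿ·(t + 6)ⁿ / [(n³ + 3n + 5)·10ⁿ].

The ratio of consecutive coefficients is [(n³ + 3n + 5)/((n+1)³ + 3(n+1) + 5)] · 11/10 → 11/10.
Convergence for |t + 6| · 11/10 < 1, i.e. |t + 6| < 10/11. So R = 10/11.
Endpoint t = -56/11: the series is dominated by a constant times Σ 1/n³, which converges (p = 3 > 1).
Endpoint t = -76/11: the series is dominated by a constant times Σ 1/n³, which converges (p = 3 > 1).

[-76/11, -56/11]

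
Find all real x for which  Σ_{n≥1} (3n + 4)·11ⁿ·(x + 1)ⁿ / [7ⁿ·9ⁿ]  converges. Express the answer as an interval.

Apply the ratio test: |a_{n+1}| / |a_n| = [(3(n+1) + 4)/(3n + 4)] · 11/(7·9), which tends to 11/63 as n → ∞.
Thus R = 1/(11/63) = 63/11.
Endpoint x = 52/11: the terms have absolute value of order n, which does not tend to 0, so the series diverges by the divergence test.
Check x = -74/11: the terms have absolute value of order n, which does not tend to 0, so the series diverges by the divergence test.

(-74/11, 52/11)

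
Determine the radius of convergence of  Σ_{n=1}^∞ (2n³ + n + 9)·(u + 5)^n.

The ratio of consecutive coefficients is (2(n+1)³ + (n+1) + 9)/(2n³ + n + 9) → 1.
So the series converges when |u + 5| < 1 and diverges when |u + 5| > 1; R = 1.

R = 1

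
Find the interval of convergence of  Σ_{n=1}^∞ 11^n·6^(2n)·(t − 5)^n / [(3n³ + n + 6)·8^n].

Ratio test: |a_{n+1}/a_n| = [(3n³ + n + 6)/(3(n+1)³ + (n+1) + 6)] · 11·36/8 → 99/2 as n → ∞.
Thus R = 1/(99/2) = 2/99.
Endpoint t = 497/99: absolute convergence follows by limit comparison with Σ 1/n³.
Endpoint t = 493/99: the series is dominated by a constant times Σ 1/n³, which converges (p = 3 > 1).

[493/99, 497/99]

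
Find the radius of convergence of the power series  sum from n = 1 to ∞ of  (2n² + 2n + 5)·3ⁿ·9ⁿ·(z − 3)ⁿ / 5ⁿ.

Ratio test: |a_{n+1}/a_n| = [(2(n+1)² + 2(n+1) + 5)/(2n² + 2n + 5)] · 3·9/5 → 27/5 as n → ∞.
Thus R = 1/(27/5) = 5/27.

R = 5/27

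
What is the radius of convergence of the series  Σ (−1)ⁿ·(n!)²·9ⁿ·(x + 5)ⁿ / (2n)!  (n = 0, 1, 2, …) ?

Ratio test: |a_{n+1}/a_n| = (n+1)²/[(2n+1)·(2n+2)] · 9 → 9/4 as n → ∞.
Thus R = 1/(9/4) = 4/9.

R = 4/9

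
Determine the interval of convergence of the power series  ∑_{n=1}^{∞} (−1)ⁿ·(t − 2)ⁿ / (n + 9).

Apply the ratio test: |a_{n+1}| / |a_n| = (n + 9)/((n+1) + 9), which tends to 1 as n → ∞.
So the series converges when |t − 2| < 1 and diverges when |t − 2| > 1; R = 1.
Check t = 3: the terms alternate in sign and decrease monotonically to 0 in absolute value (size ~ c/n), so the alternating series test gives convergence.
When t = 1, the terms are asymptotic to a nonzero constant times 1/n, so the series diverges by limit comparison with Σ 1/n.

(1, 3]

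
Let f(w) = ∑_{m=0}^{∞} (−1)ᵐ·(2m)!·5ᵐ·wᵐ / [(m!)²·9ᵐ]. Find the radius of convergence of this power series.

R = 9/20

By the ratio test, |a_{m+1}/a_m| = (2m+1)·(2m+2)/(m+1)² · 5/9 → 20/9.
Hence the series converges for |w| < 1/(20/9) = 9/20, so the radius of convergence is 9/20.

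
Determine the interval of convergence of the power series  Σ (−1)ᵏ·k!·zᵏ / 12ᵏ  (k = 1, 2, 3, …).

{0}

The ratio of consecutive coefficients is (k+1) · 1/12 → ∞.
The terms grow without bound for any z ≠ 0, so R = 0 (convergence only at z = 0).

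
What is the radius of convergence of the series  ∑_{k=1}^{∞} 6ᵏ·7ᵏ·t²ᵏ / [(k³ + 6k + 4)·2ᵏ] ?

R = √21/21

By the ratio test, |a_{k+1}/a_k| = [(k³ + 6k + 4)/((k+1)³ + 6(k+1) + 4)] · 6·7/2 → 21.
Writing y = t², the series in y has radius 1/21, so |t| < √(1/21) and R = √21/21.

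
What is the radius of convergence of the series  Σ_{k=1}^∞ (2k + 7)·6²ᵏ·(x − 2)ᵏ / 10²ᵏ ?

R = 25/9

Apply the ratio test: |a_{k+1}| / |a_k| = [(2(k+1) + 7)/(2k + 7)] · 36/100, which tends to 9/25 as k → ∞.
Convergence for |x − 2| · 9/25 < 1, i.e. |x − 2| < 25/9. So R = 25/9.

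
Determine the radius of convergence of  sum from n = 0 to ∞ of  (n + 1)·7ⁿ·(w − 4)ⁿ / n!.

R = ∞

By the ratio test, |a_{n+1}/a_n| = ((n+1) + 1)/(n + 1) · 7 · 1/(n+1) → 0.
The limit is 0, so the series converges for all w; R = ∞.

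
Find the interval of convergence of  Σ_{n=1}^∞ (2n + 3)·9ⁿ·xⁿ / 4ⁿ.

Apply the ratio test: |a_{n+1}| / |a_n| = [(2(n+1) + 3)/(2n + 3)] · 9/4, which tends to 9/4 as n → ∞.
The series converges when 9/4 · |x| < 1, giving R = 4/9.
When x = 4/9, the n-th term does not approach 0; divergence by the term test.
Endpoint x = -4/9: the terms do not tend to 0, so the series diverges.

(-4/9, 4/9)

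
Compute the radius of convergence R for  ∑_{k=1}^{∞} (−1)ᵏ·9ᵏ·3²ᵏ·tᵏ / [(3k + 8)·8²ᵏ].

Ratio test: |a_{k+1}/a_k| = [(3k + 8)/(3(k+1) + 8)] · 9·9/64 → 81/64 as k → ∞.
Hence the series converges for |t| < 1/(81/64) = 64/81, so the radius of convergence is 64/81.

R = 64/81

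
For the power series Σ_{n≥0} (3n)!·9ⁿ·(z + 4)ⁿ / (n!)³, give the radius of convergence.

Ratio test: |a_{n+1}/a_n| = (3n+1)·(3n+2)·(3n+3)/(n+1)³ · 9 → 243 as n → ∞.
The series converges when 243 · |z + 4| < 1, giving R = 1/243.

R = 1/243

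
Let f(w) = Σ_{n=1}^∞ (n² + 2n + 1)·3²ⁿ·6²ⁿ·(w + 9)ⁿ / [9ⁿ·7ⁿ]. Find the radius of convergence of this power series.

Apply the ratio test: |a_{n+1}| / |a_n| = [((n+1)² + 2(n+1) + 1)/(n² + 2n + 1)] · 9·36/(9·7), which tends to 36/7 as n → ∞.
Hence the series converges for |w + 9| < 1/(36/7) = 7/36, so the radius of convergence is 7/36.

R = 7/36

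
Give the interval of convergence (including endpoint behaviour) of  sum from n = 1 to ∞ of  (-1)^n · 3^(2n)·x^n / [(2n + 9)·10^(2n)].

(-100/9, 100/9]

The ratio of consecutive coefficients is [(2n + 9)/(2(n+1) + 9)] · 9/100 → 9/100.
The series converges when 9/100 · |x| < 1, giving R = 100/9.
Check x = 100/9: the terms alternate in sign and decrease monotonically to 0 in absolute value (size ~ c/n), so the alternating series test gives convergence.
Check x = -100/9: the terms are asymptotic to a nonzero constant times 1/n, so the series diverges by limit comparison with Σ 1/n.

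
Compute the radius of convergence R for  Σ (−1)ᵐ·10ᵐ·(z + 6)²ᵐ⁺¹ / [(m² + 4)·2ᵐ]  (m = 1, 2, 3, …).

R = √5/5

Apply the ratio test: |a_{m+1}| / |a_m| = [(m² + 4)/((m+1)² + 4)] · 10/2, which tends to 5 as m → ∞.
Writing y = (z + 6)², the series in y has radius 1/5, so |z + 6| < √(1/5) and R = √5/5.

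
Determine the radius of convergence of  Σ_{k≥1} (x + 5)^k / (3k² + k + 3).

R = 1

Ratio test: |a_{k+1}/a_k| = (3k² + k + 3)/(3(k+1)² + (k+1) + 3) → 1 as k → ∞.
Hence R = 1.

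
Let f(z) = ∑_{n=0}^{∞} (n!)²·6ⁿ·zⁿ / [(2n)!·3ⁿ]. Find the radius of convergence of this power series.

Ratio test: |a_{n+1}/a_n| = (n+1)²/[(2n+1)·(2n+2)] · 6/3 → 1/2 as n → ∞.
The series converges when 1/2 · |z| < 1, giving R = 2.

R = 2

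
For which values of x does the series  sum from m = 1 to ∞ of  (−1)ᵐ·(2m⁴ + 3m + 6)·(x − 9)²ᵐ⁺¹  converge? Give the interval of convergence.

(8, 10)

Ratio test: |a_{m+1}/a_m| = (2(m+1)⁴ + 3(m+1) + 6)/(2m⁴ + 3m + 6) → 1 as m → ∞.
Writing y = (x − 9)², the series in y has radius 1, so |x − 9| < √(1) = 1 and R = 1.
Endpoint x = 10: the m-th term does not approach 0; divergence by the term test.
Check x = 8: the m-th term does not approach 0; divergence by the term test.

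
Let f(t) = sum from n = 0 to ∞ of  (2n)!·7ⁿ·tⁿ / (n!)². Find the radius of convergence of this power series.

R = 1/28

Ratio test: |a_{n+1}/a_n| = (2n+1)·(2n+2)/(n+1)² · 7 → 28 as n → ∞.
Convergence for |t| · 28 < 1, i.e. |t| < 1/28. So R = 1/28.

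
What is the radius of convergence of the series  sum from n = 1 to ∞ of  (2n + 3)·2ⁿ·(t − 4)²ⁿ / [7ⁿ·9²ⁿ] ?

R = 9√14/2

By the ratio test, |a_{n+1}/a_n| = [(2(n+1) + 3)/(2n + 3)] · 2/(7·81) → 2/567.
Writing y = (t − 4)², the series in y has radius 567/2, so |t − 4| < √(567/2) and R = 9√14/2.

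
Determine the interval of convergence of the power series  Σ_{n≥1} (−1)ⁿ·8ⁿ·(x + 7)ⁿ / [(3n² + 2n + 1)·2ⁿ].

[-29/4, -27/4]

By the ratio test, |a_{n+1}/a_n| = [(3n² + 2n + 1)/(3(n+1)² + 2(n+1) + 1)] · 8/2 → 4.
Thus R = 1/(4) = 1/4.
When x = -27/4, the series is dominated by a constant times Σ 1/n², which converges (p = 2 > 1).
At x = -29/4: absolute convergence follows by limit comparison with Σ 1/n².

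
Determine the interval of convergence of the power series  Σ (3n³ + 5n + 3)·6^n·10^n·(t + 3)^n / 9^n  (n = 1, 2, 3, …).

(-63/20, -57/20)

The ratio of consecutive coefficients is [(3(n+1)³ + 5(n+1) + 3)/(3n³ + 5n + 3)] · 6·10/9 → 20/3.
The series converges when 20/3 · |t + 3| < 1, giving R = 3/20.
At t = -57/20: the terms do not tend to 0, so the series diverges.
At t = -63/20: the n-th term does not approach 0; divergence by the term test.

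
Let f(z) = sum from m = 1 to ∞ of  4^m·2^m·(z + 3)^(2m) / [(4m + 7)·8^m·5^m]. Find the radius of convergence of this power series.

R = √5

The ratio of consecutive coefficients is [(4m + 7)/(4(m+1) + 7)] · 4·2/(8·5) → 1/5.
Successive powers of (z + 3) differ by 2, so the series converges when |z + 3|² · 1/5 < 1, i.e. |z + 3| < √(5). So R = √5.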